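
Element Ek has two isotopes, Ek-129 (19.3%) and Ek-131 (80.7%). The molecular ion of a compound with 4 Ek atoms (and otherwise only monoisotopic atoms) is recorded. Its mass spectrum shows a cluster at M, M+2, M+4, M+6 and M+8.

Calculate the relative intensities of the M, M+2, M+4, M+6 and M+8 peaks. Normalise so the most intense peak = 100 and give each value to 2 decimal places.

Each Ek atom is independently Ek-129 (p = 0.193) or Ek-131 (q = 0.807); the cluster is the binomial expansion (p + q)^4.
P(M) = 0.193^4 = 0.001387
P(M+2) = 4 × 0.193^3 × 0.807^1 = 0.023206
P(M+4) = 6 × 0.193^2 × 0.807^2 = 0.145550
P(M+6) = 4 × 0.193^1 × 0.807^3 = 0.405731
P(M+8) = 0.807^4 = 0.424125
The M+8 peak is largest (0.424125); scaling to 100 gives 0.33 : 5.47 : 34.32 : 95.66 : 100.00.

0.33 : 5.47 : 34.32 : 95.66 : 100.00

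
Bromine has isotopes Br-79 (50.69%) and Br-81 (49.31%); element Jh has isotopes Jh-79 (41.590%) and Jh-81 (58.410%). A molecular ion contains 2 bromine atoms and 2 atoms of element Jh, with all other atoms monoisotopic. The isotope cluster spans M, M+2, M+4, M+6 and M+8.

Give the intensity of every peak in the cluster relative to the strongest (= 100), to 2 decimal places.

11.93 : 56.71 : 100.00 : 77.48 : 22.26

Bromine pattern (n=2): 0.25694761 : 0.49990478 : 0.24314761
Element Jh pattern (n=2): 0.17297281 : 0.48585438 : 0.34117281
Convolve the two distributions (both contribute in 2-u steps):
  M: 0.25694761×0.17297281 = 0.044445
  M+2: 0.25694761×0.48585438 + 0.49990478×0.17297281 = 0.211309
  M+4: 0.25694761×0.34117281 + 0.49990478×0.48585438 + 0.24314761×0.17297281 = 0.372602
  M+6: 0.49990478×0.34117281 + 0.24314761×0.48585438 = 0.288688
  M+8: 0.24314761×0.34117281 = 0.082955
Scale to base peak (0.372602) = 100: 11.93 : 56.71 : 100.00 : 77.48 : 22.26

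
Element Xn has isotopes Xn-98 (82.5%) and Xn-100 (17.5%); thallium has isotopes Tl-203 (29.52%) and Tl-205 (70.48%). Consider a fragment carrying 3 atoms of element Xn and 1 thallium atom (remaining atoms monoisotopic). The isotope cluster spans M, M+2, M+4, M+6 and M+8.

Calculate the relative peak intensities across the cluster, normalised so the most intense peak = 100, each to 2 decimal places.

33.07 : 100.00 : 54.71 : 10.97 : 0.75

Element Xn pattern (n=3): 0.56151562 : 0.35732813 : 0.07579688 : 0.00535938
Thallium pattern (n=1): 0.2952 : 0.7048
Convolve the two distributions (both contribute in 2-u steps):
  M: 0.56151562×0.2952 = 0.165759
  M+2: 0.56151562×0.7048 + 0.35732813×0.2952 = 0.501239
  M+4: 0.35732813×0.7048 + 0.07579688×0.2952 = 0.274220
  M+6: 0.07579688×0.7048 + 0.00535938×0.2952 = 0.055004
  M+8: 0.00535938×0.7048 = 0.003777
Scale to base peak (0.501239) = 100: 33.07 : 100.00 : 54.71 : 10.97 : 0.75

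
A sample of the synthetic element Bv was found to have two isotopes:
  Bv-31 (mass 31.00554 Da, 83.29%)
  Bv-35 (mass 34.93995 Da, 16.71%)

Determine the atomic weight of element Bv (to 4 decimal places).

Ar = Σ fᵢ·mᵢ = 0.8329 × 31.00554 + 0.1671 × 34.93995
= 25.824514 + 5.838466 = 31.662980 Da

31.6630 Da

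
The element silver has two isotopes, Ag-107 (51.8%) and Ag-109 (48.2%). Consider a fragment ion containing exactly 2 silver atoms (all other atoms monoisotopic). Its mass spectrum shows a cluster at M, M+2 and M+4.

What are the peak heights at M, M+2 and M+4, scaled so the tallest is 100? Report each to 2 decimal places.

Each Ag atom is independently Ag-107 (p = 0.518) or Ag-109 (q = 0.482); the cluster is the binomial expansion (p + q)^2.
P(M) = 0.518^2 = 0.268324
P(M+2) = 2 × 0.518^1 × 0.482^1 = 0.499352
P(M+4) = 0.482^2 = 0.232324
The M+2 peak is largest (0.499352); scaling to 100 gives 53.73 : 100.00 : 46.53.

53.73 : 100.00 : 46.53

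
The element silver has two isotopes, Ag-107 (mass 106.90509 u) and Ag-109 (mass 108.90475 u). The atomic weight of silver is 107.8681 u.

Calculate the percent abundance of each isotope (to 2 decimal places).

With x = fraction of Ag-107 (so Ag-109 is 1 − x):
106.90509·x + 108.90475·(1 − x) = 107.8681
(106.90509 − 108.90475)·x = 107.8681 − 108.90475
x = -1.03665 / -1.99966 = 0.51841 → 51.84% Ag-107, 48.16% Ag-109.

Ag-107: 51.84%, Ag-109: 48.16%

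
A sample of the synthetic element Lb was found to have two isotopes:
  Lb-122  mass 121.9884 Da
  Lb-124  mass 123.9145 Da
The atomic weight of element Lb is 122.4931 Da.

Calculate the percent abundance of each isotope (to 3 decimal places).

With x = fraction of Lb-122 (so Lb-124 is 1 − x):
121.9884·x + 123.9145·(1 − x) = 122.4931
(121.9884 − 123.9145)·x = 122.4931 − 123.9145
x = -1.4214 / -1.9261 = 0.73797 → 73.797% Lb-122, 26.203% Lb-124.

Lb-122: 73.797%, Lb-124: 26.203%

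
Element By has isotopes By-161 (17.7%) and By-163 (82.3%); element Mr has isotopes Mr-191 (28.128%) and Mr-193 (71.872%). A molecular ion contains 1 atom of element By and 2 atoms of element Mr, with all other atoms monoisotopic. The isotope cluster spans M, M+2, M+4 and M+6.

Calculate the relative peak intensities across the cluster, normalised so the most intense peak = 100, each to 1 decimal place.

Element By pattern (n=1): 0.1770 : 0.8230
Element Mr pattern (n=2): 0.07911844 : 0.40432312 : 0.51655844
Convolve the two distributions (both contribute in 2-u steps):
  M: 0.1770×0.07911844 = 0.014004
  M+2: 0.1770×0.40432312 + 0.8230×0.07911844 = 0.136680
  M+4: 0.1770×0.51655844 + 0.8230×0.40432312 = 0.424189
  M+6: 0.8230×0.51655844 = 0.425128
Scale to base peak (0.425128) = 100: 3.3 : 32.2 : 99.8 : 100.0

3.3 : 32.2 : 99.8 : 100.0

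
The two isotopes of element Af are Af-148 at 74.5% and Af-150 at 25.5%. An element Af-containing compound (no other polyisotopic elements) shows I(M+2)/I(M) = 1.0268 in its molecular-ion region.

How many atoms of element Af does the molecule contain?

With n Af atoms, P(M+2)/P(M) = C(n,1)·p^(n−1)q / p^n = n·q/p = n · 0.255/0.745.
n = 1.0268 × 0.745/0.255 = 3.00 ≈ 3

3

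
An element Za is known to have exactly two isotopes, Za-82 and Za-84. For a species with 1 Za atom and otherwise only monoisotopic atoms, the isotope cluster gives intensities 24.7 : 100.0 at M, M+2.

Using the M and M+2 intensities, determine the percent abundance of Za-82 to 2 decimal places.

19.81%

Let p = fractional abundance of Za-82. I(M+2)/I(M) = [C(1,1)·p^0·(1−p)] / p^1 = 1·(1−p)/p = 100.0/24.7 = 4.0486
(1−p)/p = 4.0486/1 = 4.0486  ⇒  p = 1/(1 + 4.0486) = 0.1981
Za-82: 19.81%, Za-84: 80.19%.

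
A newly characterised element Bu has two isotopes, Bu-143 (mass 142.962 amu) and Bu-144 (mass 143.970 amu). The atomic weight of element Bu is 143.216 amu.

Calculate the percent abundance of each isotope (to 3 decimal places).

Bu-143: 74.802%, Bu-144: 25.198%

Writing the weighted mean with unknown fraction x of Bu-143:
142.962·x + 143.970·(1 − x) = 143.216
(142.962 − 143.970)·x = 143.216 − 143.970
x = -0.754 / -1.008 = 0.74802 → 74.802% Bu-143, 25.198% Bu-144.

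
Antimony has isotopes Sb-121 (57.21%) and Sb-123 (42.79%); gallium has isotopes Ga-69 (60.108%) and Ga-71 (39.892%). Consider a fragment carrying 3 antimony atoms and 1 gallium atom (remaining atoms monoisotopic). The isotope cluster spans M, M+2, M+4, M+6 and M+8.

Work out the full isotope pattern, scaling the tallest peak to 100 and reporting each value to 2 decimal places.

Antimony pattern (n=3): 0.18724742 : 0.42015297 : 0.3142518 : 0.07834781
Gallium pattern (n=1): 0.60108 : 0.39892
Convolve the two distributions (both contribute in 2-u steps):
  M: 0.18724742×0.60108 = 0.112551
  M+2: 0.18724742×0.39892 + 0.42015297×0.60108 = 0.327242
  M+4: 0.42015297×0.39892 + 0.3142518×0.60108 = 0.356498
  M+6: 0.3142518×0.39892 + 0.07834781×0.60108 = 0.172455
  M+8: 0.07834781×0.39892 = 0.031255
Scale to base peak (0.356498) = 100: 31.57 : 91.79 : 100.00 : 48.37 : 8.77

31.57 : 91.79 : 100.00 : 48.37 : 8.77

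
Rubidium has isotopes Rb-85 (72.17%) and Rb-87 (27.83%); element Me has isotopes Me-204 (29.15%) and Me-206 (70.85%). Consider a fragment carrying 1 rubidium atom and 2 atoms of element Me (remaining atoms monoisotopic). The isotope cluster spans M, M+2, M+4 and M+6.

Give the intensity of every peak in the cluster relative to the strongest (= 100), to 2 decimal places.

Rubidium pattern (n=1): 0.7217 : 0.2783
Element Me pattern (n=2): 0.08497225 : 0.4130555 : 0.50197225
Convolve the two distributions (both contribute in 2-u steps):
  M: 0.7217×0.08497225 = 0.061324
  M+2: 0.7217×0.4130555 + 0.2783×0.08497225 = 0.321750
  M+4: 0.7217×0.50197225 + 0.2783×0.4130555 = 0.477227
  M+6: 0.2783×0.50197225 = 0.139699
Scale to base peak (0.477227) = 100: 12.85 : 67.42 : 100.00 : 29.27

12.85 : 67.42 : 100.00 : 29.27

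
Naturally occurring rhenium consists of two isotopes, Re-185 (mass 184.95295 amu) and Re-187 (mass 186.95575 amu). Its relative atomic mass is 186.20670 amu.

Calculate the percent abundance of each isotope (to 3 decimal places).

Re-185: 37.400%, Re-187: 62.600%

Writing the weighted mean with unknown fraction x of Re-185:
184.95295·x + 186.95575·(1 − x) = 186.20670
(184.95295 − 186.95575)·x = 186.20670 − 186.95575
x = -0.74905 / -2.00280 = 0.37400 → 37.400% Re-185, 62.600% Re-187.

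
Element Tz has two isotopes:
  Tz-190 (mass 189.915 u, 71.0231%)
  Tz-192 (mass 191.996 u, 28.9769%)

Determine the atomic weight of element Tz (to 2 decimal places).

Weight each isotope mass by its fractional abundance: 0.710231 × 189.915 + 0.289769 × 191.996
= 134.8835 + 55.6345 = 190.5180 u

190.52 u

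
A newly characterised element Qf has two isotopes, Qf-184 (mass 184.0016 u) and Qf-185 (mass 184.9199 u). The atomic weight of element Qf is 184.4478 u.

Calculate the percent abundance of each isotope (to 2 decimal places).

Writing the weighted mean with unknown fraction x of Qf-184:
184.0016·x + 184.9199·(1 − x) = 184.4478
(184.0016 − 184.9199)·x = 184.4478 − 184.9199
x = -0.4721 / -0.9183 = 0.51410 → 51.41% Qf-184, 48.59% Qf-185.

Qf-184: 51.41%, Qf-185: 48.59%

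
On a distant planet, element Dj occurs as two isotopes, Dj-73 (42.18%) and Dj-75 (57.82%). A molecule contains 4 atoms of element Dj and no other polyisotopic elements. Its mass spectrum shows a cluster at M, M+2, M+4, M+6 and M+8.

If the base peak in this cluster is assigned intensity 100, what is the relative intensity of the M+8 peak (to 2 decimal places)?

31.32

(0.4218 + 0.5782)^4 gives M 0.0317, M+2 0.1736, M+4 0.3569, M+6 0.3261, M+8 0.1118; the largest is M+4.
P(M+4) = C(4,2) × 0.4218^2 × 0.5782^2 = 6 × 0.17791524 × 0.33431524 = 0.356879 (base)
P(M+8) = C(4,4) × 0.4218^0 × 0.5782^4 = 1 × 1.0000 × 0.11176668 = 0.111767
Relative intensity = 0.111767 / 0.356879 × 100 = 31.32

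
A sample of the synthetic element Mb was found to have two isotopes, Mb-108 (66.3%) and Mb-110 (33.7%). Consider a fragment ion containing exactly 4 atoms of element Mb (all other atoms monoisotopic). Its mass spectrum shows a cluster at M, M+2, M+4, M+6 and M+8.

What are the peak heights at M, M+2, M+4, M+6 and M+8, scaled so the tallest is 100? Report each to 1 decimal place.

The 4 Mb atoms are independent, so intensities follow the terms of (0.663 + 0.337)^4.
P(M) = 0.663^4 = 0.193221
P(M+2) = 4 × 0.663^3 × 0.337^1 = 0.392853
P(M+4) = 6 × 0.663^2 × 0.337^2 = 0.299528
P(M+6) = 4 × 0.663^1 × 0.337^3 = 0.101499
P(M+8) = 0.337^4 = 0.012898
The M+2 peak is largest (0.392853); scaling to 100 gives 49.2 : 100.0 : 76.2 : 25.8 : 3.3.

49.2 : 100.0 : 76.2 : 25.8 : 3.3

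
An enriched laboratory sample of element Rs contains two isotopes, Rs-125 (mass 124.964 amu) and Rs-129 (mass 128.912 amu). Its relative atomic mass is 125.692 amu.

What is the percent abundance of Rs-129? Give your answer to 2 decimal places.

Let x be the fractional abundance of Rs-125; then Rs-129 has abundance 1 − x.
124.964·x + 128.912·(1 − x) = 125.692
(124.964 − 128.912)·x = 125.692 − 128.912
x = -3.220 / -3.948 = 0.81560 → 81.56% Rs-125, 18.44% Rs-129.

18.44%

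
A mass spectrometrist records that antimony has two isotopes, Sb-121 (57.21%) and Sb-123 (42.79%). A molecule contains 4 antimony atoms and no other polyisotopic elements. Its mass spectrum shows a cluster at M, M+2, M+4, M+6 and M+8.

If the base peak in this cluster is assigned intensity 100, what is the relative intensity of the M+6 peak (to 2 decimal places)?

49.86

(0.5721 + 0.4279)^4 gives M 0.1071, M+2 0.3205, M+4 0.3596, M+6 0.1793, M+8 0.0335; the largest is M+4.
P(M+4) = C(4,2) × 0.5721^2 × 0.4279^2 = 6 × 0.32729841 × 0.18309841 = 0.359567 (base)
P(M+6) = C(4,3) × 0.5721^1 × 0.4279^3 = 4 × 0.5721 × 0.07834781 = 0.179291
Relative intensity = 0.179291 / 0.359567 × 100 = 49.86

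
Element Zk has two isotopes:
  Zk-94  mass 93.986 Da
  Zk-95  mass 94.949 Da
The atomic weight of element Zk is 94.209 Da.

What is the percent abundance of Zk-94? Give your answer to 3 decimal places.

Let x be the fractional abundance of Zk-94; then Zk-95 has abundance 1 − x.
93.986·x + 94.949·(1 − x) = 94.209
(93.986 − 94.949)·x = 94.209 − 94.949
x = -0.740 / -0.963 = 0.76843 → 76.843% Zk-94, 23.157% Zk-95.

76.843%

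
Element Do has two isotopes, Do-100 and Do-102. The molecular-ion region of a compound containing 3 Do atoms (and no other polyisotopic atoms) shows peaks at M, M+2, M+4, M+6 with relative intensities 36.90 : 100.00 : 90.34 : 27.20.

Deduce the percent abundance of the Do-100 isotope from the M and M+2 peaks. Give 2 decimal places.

Write p for the Do-100 fraction. I(M+2)/I(M) = [C(3,1)·p^2·(1−p)] / p^3 = 3·(1−p)/p = 100.00/36.90 = 2.7100
(1−p)/p = 2.7100/3 = 0.9033  ⇒  p = 1/(1 + 0.9033) = 0.5254
Do-100: 52.54%, Do-102: 47.46%.

52.54%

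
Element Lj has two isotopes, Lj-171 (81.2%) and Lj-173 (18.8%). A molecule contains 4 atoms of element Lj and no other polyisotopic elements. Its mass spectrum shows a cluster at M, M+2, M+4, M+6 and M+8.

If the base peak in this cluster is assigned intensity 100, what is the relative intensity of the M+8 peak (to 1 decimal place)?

(0.812 + 0.188)^4 gives M 0.4347, M+2 0.4026, M+4 0.1398, M+6 0.0216, M+8 0.0012; the largest is M.
P(M) = C(4,0) × 0.812^4 × 0.188^0 = 1 × 0.43473451 × 1.0000 = 0.434735 (base)
P(M+8) = C(4,4) × 0.812^0 × 0.188^4 = 1 × 1.0000 × 0.0012492 = 0.001249
Relative intensity = 0.001249 / 0.434735 × 100 = 0.3

0.3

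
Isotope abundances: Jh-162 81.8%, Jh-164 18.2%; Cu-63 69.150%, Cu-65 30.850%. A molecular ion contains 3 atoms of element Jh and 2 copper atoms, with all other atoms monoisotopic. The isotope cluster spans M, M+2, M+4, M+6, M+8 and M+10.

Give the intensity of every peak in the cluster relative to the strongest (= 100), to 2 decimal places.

64.11 : 100.00 : 60.47 : 17.72 : 2.53 : 0.14

Element Jh pattern (n=3): 0.54734343 : 0.3653417 : 0.0812863 : 0.00602857
Copper pattern (n=2): 0.47817225 : 0.4266555 : 0.09517225
Convolve the two distributions (both contribute in 2-u steps):
  M: 0.54734343×0.47817225 = 0.261724
  M+2: 0.54734343×0.4266555 + 0.3653417×0.47817225 = 0.408223
  M+4: 0.54734343×0.09517225 + 0.3653417×0.4266555 + 0.0812863×0.47817225 = 0.246836
  M+6: 0.3653417×0.09517225 + 0.0812863×0.4266555 + 0.00602857×0.47817225 = 0.072334
  M+8: 0.0812863×0.09517225 + 0.00602857×0.4266555 = 0.010308
  M+10: 0.00602857×0.09517225 = 0.000574
Scale to base peak (0.408223) = 100: 64.11 : 100.00 : 60.47 : 17.72 : 2.53 : 0.14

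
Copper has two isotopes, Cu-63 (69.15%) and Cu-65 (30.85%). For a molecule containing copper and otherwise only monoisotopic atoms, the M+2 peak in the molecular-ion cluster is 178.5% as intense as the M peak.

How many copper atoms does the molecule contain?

4

The M+2/M ratio from n Cu atoms is n · q/p = n · 0.3085/0.6915.
n = 1.785 × 0.6915/0.3085 = 4.00 ≈ 4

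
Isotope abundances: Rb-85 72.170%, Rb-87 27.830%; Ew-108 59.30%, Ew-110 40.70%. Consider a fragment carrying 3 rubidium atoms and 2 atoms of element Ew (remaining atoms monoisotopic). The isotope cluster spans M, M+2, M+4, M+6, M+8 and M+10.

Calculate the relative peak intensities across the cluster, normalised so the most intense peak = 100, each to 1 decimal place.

Rubidium pattern (n=3): 0.37589809 : 0.43485841 : 0.16768892 : 0.02155458
Element Ew pattern (n=2): 0.351649 : 0.482702 : 0.165649
Convolve the two distributions (both contribute in 2-u steps):
  M: 0.37589809×0.351649 = 0.132184
  M+2: 0.37589809×0.482702 + 0.43485841×0.351649 = 0.334364
  M+4: 0.37589809×0.165649 + 0.43485841×0.482702 + 0.16768892×0.351649 = 0.331142
  M+6: 0.43485841×0.165649 + 0.16768892×0.482702 + 0.02155458×0.351649 = 0.160557
  M+8: 0.16768892×0.165649 + 0.02155458×0.482702 = 0.038182
  M+10: 0.02155458×0.165649 = 0.003570
Scale to base peak (0.334364) = 100: 39.5 : 100.0 : 99.0 : 48.0 : 11.4 : 1.1

39.5 : 100.0 : 99.0 : 48.0 : 11.4 : 1.1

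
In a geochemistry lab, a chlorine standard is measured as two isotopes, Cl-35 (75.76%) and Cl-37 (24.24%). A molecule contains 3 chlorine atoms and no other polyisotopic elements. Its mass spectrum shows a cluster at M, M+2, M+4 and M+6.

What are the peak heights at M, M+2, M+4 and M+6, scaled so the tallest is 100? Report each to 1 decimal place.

100.0 : 96.0 : 30.7 : 3.3

Expanding (0.7576 + 0.2424)^3:
P(M) = 0.7576^3 = 0.434830
P(M+2) = 3 × 0.7576^2 × 0.2424^1 = 0.417382
P(M+4) = 3 × 0.7576^1 × 0.2424^2 = 0.133545
P(M+6) = 0.2424^3 = 0.014243
The M peak is largest (0.434830); scaling to 100 gives 100.0 : 96.0 : 30.7 : 3.3.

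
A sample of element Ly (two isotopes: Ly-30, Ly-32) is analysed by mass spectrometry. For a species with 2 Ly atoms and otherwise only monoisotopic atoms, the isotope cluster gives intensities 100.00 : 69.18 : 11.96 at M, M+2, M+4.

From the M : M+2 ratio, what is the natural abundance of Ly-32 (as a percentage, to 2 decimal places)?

Let p = fractional abundance of Ly-30. I(M+2)/I(M) = [C(2,1)·p^1·(1−p)] / p^2 = 2·(1−p)/p = 69.18/100.00 = 0.6918
(1−p)/p = 0.6918/2 = 0.3459  ⇒  p = 1/(1 + 0.3459) = 0.7430
Ly-30: 74.30%, Ly-32: 25.70%.

25.70%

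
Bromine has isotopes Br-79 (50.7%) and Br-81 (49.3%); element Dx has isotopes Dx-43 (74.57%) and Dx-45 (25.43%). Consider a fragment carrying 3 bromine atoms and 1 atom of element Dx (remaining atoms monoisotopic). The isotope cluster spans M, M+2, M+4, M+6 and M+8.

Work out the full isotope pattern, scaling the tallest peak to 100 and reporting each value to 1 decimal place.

Bromine pattern (n=3): 0.13032384 : 0.38017547 : 0.36967753 : 0.11982316
Element Dx pattern (n=1): 0.7457 : 0.2543
Convolve the two distributions (both contribute in 2-u steps):
  M: 0.13032384×0.7457 = 0.097182
  M+2: 0.13032384×0.2543 + 0.38017547×0.7457 = 0.316638
  M+4: 0.38017547×0.2543 + 0.36967753×0.7457 = 0.372347
  M+6: 0.36967753×0.2543 + 0.11982316×0.7457 = 0.183361
  M+8: 0.11982316×0.2543 = 0.030471
Scale to base peak (0.372347) = 100: 26.1 : 85.0 : 100.0 : 49.2 : 8.2

26.1 : 85.0 : 100.0 : 49.2 : 8.2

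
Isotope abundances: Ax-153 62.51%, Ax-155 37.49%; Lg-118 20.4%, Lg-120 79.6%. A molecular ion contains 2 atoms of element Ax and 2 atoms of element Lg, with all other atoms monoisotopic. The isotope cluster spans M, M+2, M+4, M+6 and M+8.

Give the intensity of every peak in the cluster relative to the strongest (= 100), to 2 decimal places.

Element Ax pattern (n=2): 0.39075001 : 0.46869998 : 0.14055001
Element Lg pattern (n=2): 0.041616 : 0.324768 : 0.633616
Convolve the two distributions (both contribute in 2-u steps):
  M: 0.39075001×0.041616 = 0.016261
  M+2: 0.39075001×0.324768 + 0.46869998×0.041616 = 0.146409
  M+4: 0.39075001×0.633616 + 0.46869998×0.324768 + 0.14055001×0.041616 = 0.405653
  M+6: 0.46869998×0.633616 + 0.14055001×0.324768 = 0.342622
  M+8: 0.14055001×0.633616 = 0.089055
Scale to base peak (0.405653) = 100: 4.01 : 36.09 : 100.00 : 84.46 : 21.95

4.01 : 36.09 : 100.00 : 84.46 : 21.95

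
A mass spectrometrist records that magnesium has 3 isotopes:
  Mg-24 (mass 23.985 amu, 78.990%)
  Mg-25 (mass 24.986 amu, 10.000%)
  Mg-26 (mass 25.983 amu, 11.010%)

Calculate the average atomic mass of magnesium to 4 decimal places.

Weight each isotope mass by its fractional abundance: 0.78990 × 23.985 + 0.10000 × 24.986 + 0.11010 × 25.983
= 18.94575 + 2.49860 + 2.86073 = 24.30508 amu

24.3051 amu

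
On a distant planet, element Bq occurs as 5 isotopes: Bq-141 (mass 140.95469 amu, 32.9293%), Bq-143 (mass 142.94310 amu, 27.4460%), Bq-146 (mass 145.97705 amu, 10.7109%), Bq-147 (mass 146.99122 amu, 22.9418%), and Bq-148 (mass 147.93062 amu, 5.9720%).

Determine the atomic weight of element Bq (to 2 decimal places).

143.84 amu

Ar = Σ fᵢ·mᵢ = 0.329293 × 140.95469 + 0.274460 × 142.94310 + 0.107109 × 145.97705 + 0.229418 × 146.99122 + 0.059720 × 147.93062
= 46.415393 + 39.232163 + 15.635456 + 33.722432 + 8.834417 = 143.839861 amu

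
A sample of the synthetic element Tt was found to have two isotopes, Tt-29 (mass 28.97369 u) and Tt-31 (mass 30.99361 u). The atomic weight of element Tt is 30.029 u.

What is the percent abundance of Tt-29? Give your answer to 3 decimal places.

47.755%

Let x be the fractional abundance of Tt-29; then Tt-31 has abundance 1 − x.
28.97369·x + 30.99361·(1 − x) = 30.029
(28.97369 − 30.99361)·x = 30.029 − 30.99361
x = -0.96461 / -2.01992 = 0.47755 → 47.755% Tt-29, 52.245% Tt-31.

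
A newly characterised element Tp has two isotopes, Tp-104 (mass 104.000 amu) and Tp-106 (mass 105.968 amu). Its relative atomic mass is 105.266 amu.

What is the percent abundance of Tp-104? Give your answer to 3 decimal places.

35.671%

With x = fraction of Tp-104 (so Tp-106 is 1 − x):
104.000·x + 105.968·(1 − x) = 105.266
(104.000 − 105.968)·x = 105.266 − 105.968
x = -0.702 / -1.968 = 0.35671 → 35.671% Tp-104, 64.329% Tp-106.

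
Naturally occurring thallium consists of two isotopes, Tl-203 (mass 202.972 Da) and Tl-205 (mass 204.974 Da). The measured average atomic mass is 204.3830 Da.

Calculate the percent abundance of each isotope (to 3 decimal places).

Tl-203: 29.520%, Tl-205: 70.480%

Let x be the fractional abundance of Tl-203; then Tl-205 has abundance 1 − x.
202.972·x + 204.974·(1 − x) = 204.3830
(202.972 − 204.974)·x = 204.3830 − 204.974
x = -0.5910 / -2.002 = 0.29520 → 29.520% Tl-203, 70.480% Tl-205.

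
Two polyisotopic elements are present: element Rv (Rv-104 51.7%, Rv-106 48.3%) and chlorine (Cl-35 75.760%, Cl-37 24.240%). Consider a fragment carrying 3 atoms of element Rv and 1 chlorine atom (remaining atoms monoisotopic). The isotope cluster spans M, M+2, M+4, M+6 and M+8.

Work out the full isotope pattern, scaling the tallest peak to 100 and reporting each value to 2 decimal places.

28.45 : 88.83 : 100.00 : 47.03 : 7.42

Element Rv pattern (n=3): 0.13818841 : 0.38730176 : 0.36183124 : 0.11267859
Chlorine pattern (n=1): 0.7576 : 0.2424
Convolve the two distributions (both contribute in 2-u steps):
  M: 0.13818841×0.7576 = 0.104692
  M+2: 0.13818841×0.2424 + 0.38730176×0.7576 = 0.326917
  M+4: 0.38730176×0.2424 + 0.36183124×0.7576 = 0.368005
  M+6: 0.36183124×0.2424 + 0.11267859×0.7576 = 0.173073
  M+8: 0.11267859×0.2424 = 0.027313
Scale to base peak (0.368005) = 100: 28.45 : 88.83 : 100.00 : 47.03 : 7.42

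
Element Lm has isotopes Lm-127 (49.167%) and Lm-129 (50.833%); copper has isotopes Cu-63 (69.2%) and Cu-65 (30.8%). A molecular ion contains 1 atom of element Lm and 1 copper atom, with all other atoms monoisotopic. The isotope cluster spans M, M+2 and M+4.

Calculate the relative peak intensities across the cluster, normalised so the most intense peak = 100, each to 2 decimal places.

67.61 : 100.00 : 31.11

Element Lm pattern (n=1): 0.49167 : 0.50833
Copper pattern (n=1): 0.6920 : 0.3080
Convolve the two distributions (both contribute in 2-u steps):
  M: 0.49167×0.6920 = 0.340236
  M+2: 0.49167×0.3080 + 0.50833×0.6920 = 0.503199
  M+4: 0.50833×0.3080 = 0.156566
Scale to base peak (0.503199) = 100: 67.61 : 100.00 : 31.11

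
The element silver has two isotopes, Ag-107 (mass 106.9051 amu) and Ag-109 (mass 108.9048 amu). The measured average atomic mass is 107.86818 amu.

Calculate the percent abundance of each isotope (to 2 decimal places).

Ag-107: 51.84%, Ag-109: 48.16%

Let x be the fractional abundance of Ag-107; then Ag-109 has abundance 1 − x.
106.9051·x + 108.9048·(1 − x) = 107.86818
(106.9051 − 108.9048)·x = 107.86818 − 108.9048
x = -1.03662 / -1.9997 = 0.51839 → 51.84% Ag-107, 48.16% Ag-109.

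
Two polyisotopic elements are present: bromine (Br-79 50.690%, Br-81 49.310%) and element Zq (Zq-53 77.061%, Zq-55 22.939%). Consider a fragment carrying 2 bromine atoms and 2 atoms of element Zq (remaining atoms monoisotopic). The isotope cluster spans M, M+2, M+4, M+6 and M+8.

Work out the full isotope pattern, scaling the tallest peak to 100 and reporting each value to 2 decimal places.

Bromine pattern (n=2): 0.25694761 : 0.49990478 : 0.24314761
Element Zq pattern (n=2): 0.59383977 : 0.35354046 : 0.05261977
Convolve the two distributions (both contribute in 2-u steps):
  M: 0.25694761×0.59383977 = 0.152586
  M+2: 0.25694761×0.35354046 + 0.49990478×0.59383977 = 0.387705
  M+4: 0.25694761×0.05261977 + 0.49990478×0.35354046 + 0.24314761×0.59383977 = 0.334648
  M+6: 0.49990478×0.05261977 + 0.24314761×0.35354046 = 0.112267
  M+8: 0.24314761×0.05261977 = 0.012794
Scale to base peak (0.387705) = 100: 39.36 : 100.00 : 86.32 : 28.96 : 3.30

39.36 : 100.00 : 86.32 : 28.96 : 3.30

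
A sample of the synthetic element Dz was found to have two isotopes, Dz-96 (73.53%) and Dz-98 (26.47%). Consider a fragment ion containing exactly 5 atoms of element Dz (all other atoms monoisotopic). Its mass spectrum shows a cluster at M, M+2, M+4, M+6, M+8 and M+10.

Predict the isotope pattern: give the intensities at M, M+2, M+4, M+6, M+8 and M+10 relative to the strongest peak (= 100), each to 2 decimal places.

55.56 : 100.00 : 72.00 : 25.92 : 4.67 : 0.34

Each Dz atom is independently Dz-96 (p = 0.7353) or Dz-98 (q = 0.2647); the cluster is the binomial expansion (p + q)^5.
P(M) = 0.7353^5 = 0.214943
P(M+2) = 5 × 0.7353^4 × 0.2647^1 = 0.386885
P(M+4) = 10 × 0.7353^3 × 0.2647^2 = 0.278549
P(M+6) = 10 × 0.7353^2 × 0.2647^3 = 0.100275
P(M+8) = 5 × 0.7353^1 × 0.2647^4 = 0.018049
P(M+10) = 0.2647^5 = 0.001299
The M+2 peak is largest (0.386885); scaling to 100 gives 55.56 : 100.00 : 72.00 : 25.92 : 4.67 : 0.34.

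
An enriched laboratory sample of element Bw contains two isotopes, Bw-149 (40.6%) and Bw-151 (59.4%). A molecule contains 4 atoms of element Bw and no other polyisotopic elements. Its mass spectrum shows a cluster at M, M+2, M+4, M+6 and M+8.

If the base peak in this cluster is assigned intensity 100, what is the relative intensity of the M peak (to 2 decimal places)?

7.79

Term probabilities: M 0.0272, M+2 0.1590, M+4 0.3490, M+6 0.3404, M+8 0.1245. Base peak = M+4.
P(M+4) = C(4,2) × 0.406^2 × 0.594^2 = 6 × 0.164836 × 0.352836 = 0.348960 (base)
P(M) = C(4,0) × 0.406^4 × 0.594^0 = 1 × 0.02717091 × 1.0000 = 0.027171
Relative intensity = 0.027171 / 0.348960 × 100 = 7.79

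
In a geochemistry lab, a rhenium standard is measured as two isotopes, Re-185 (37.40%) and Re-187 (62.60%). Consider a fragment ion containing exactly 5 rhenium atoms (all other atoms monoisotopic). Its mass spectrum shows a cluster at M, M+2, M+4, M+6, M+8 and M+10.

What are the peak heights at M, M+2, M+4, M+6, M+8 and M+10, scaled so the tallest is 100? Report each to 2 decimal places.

Each Re atom is independently Re-185 (p = 0.3740) or Re-187 (q = 0.6260); the cluster is the binomial expansion (p + q)^5.
P(M) = 0.3740^5 = 0.007317
P(M+2) = 5 × 0.3740^4 × 0.6260^1 = 0.061239
P(M+4) = 10 × 0.3740^3 × 0.6260^2 = 0.205005
P(M+6) = 10 × 0.3740^2 × 0.6260^3 = 0.343136
P(M+8) = 5 × 0.3740^1 × 0.6260^4 = 0.287170
P(M+10) = 0.6260^5 = 0.096133
The M+6 peak is largest (0.343136); scaling to 100 gives 2.13 : 17.85 : 59.74 : 100.00 : 83.69 : 28.02.

2.13 : 17.85 : 59.74 : 100.00 : 83.69 : 28.02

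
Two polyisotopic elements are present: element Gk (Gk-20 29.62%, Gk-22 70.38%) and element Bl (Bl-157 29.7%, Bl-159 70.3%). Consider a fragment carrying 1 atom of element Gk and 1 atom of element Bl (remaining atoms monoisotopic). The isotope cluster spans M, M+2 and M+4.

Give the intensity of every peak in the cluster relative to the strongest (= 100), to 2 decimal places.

Element Gk pattern (n=1): 0.2962 : 0.7038
Element Bl pattern (n=1): 0.2970 : 0.7030
Convolve the two distributions (both contribute in 2-u steps):
  M: 0.2962×0.2970 = 0.087971
  M+2: 0.2962×0.7030 + 0.7038×0.2970 = 0.417257
  M+4: 0.7038×0.7030 = 0.494771
Scale to base peak (0.494771) = 100: 17.78 : 84.33 : 100.00

17.78 : 84.33 : 100.00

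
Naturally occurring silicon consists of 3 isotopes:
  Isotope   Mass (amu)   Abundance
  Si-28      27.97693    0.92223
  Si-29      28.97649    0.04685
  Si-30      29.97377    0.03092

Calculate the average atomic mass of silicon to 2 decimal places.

28.09 amu

Ar = Σ fᵢ·mᵢ = 0.92223 × 27.97693 + 0.04685 × 28.97649 + 0.03092 × 29.97377
= 25.801164 + 1.357549 + 0.926789 = 28.085502 amu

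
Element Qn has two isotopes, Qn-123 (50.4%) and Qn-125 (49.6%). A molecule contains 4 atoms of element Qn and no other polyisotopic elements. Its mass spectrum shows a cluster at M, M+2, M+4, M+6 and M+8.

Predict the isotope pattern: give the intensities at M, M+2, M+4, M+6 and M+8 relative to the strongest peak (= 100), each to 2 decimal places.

17.21 : 67.74 : 100.00 : 65.61 : 16.14

Each Qn atom is independently Qn-123 (p = 0.504) or Qn-125 (q = 0.496); the cluster is the binomial expansion (p + q)^4.
P(M) = 0.504^4 = 0.064524
P(M+2) = 4 × 0.504^3 × 0.496^1 = 0.254000
P(M+4) = 6 × 0.504^2 × 0.496^2 = 0.374952
P(M+6) = 4 × 0.504^1 × 0.496^3 = 0.246000
P(M+8) = 0.496^4 = 0.060524
The M+4 peak is largest (0.374952); scaling to 100 gives 17.21 : 67.74 : 100.00 : 65.61 : 16.14.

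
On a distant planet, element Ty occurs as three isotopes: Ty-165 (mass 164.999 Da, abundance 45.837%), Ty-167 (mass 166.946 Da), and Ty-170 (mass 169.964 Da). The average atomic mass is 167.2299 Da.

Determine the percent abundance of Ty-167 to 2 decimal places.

15.19%

Let x and y be the fractions of Ty-167 and Ty-170. Then x + y = 1 − 0.45837 = 0.54163 and 166.946x + 169.964y = 167.2299 − 0.45837×164.999 = 91.59930837.
Substituting: 166.946x + 169.964(0.54163 − x) = 91.59930837
(166.946 − 169.964)x = -0.45829295  ⇒  x = 0.15185, y = 0.38978
Ty-167: 15.19%, Ty-170: 38.98%.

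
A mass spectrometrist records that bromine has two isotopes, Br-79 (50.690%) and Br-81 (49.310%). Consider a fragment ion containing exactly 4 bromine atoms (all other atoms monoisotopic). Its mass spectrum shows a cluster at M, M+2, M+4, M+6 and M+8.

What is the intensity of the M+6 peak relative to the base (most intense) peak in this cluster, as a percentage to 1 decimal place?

Binomial terms of (0.50690 + 0.49310)^4: M 0.0660, M+2 0.2569, M+4 0.3749, M+6 0.2431, M+8 0.0591 → M+4 is the base peak.
P(M+4) = C(4,2) × 0.50690^2 × 0.49310^2 = 6 × 0.25694761 × 0.24314761 = 0.374857 (base)
P(M+6) = C(4,3) × 0.50690^1 × 0.49310^3 = 4 × 0.5069 × 0.11989609 = 0.243101
Relative intensity = 0.243101 / 0.374857 × 100 = 64.9

64.9%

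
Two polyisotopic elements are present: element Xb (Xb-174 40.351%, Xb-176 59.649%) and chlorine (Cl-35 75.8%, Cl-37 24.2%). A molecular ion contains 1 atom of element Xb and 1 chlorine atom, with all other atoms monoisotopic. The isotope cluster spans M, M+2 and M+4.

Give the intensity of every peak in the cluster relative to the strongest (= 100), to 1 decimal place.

Element Xb pattern (n=1): 0.40351 : 0.59649
Chlorine pattern (n=1): 0.7580 : 0.2420
Convolve the two distributions (both contribute in 2-u steps):
  M: 0.40351×0.7580 = 0.305861
  M+2: 0.40351×0.2420 + 0.59649×0.7580 = 0.549789
  M+4: 0.59649×0.2420 = 0.144351
Scale to base peak (0.549789) = 100: 55.6 : 100.0 : 26.3

55.6 : 100.0 : 26.3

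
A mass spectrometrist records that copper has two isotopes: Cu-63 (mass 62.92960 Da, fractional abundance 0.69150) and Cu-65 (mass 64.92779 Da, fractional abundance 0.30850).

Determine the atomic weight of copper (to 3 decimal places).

63.546 Da

Ar = Σ fᵢ·mᵢ = 0.69150 × 62.92960 + 0.30850 × 64.92779
= 43.515818 + 20.030223 = 63.546041 Da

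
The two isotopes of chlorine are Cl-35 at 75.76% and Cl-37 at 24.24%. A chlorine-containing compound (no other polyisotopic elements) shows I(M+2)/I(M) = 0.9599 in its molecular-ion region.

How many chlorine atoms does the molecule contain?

With n Cl atoms, P(M+2)/P(M) = C(n,1)·p^(n−1)q / p^n = n·q/p = n · 0.2424/0.7576.
n = 0.9599 × 0.7576/0.2424 = 3.00 ≈ 3

3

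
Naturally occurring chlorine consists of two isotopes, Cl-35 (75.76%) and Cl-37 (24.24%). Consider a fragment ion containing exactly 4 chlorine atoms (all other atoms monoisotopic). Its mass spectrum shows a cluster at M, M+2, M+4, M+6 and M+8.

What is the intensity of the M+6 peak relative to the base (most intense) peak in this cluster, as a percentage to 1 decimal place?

Term probabilities: M 0.3294, M+2 0.4216, M+4 0.2023, M+6 0.0432, M+8 0.0035. Base peak = M+2.
P(M+2) = C(4,1) × 0.7576^3 × 0.2424^1 = 4 × 0.4348304 × 0.2424 = 0.421612 (base)
P(M+6) = C(4,3) × 0.7576^1 × 0.2424^3 = 4 × 0.7576 × 0.01424288 = 0.043162
Relative intensity = 0.043162 / 0.421612 × 100 = 10.2

10.2%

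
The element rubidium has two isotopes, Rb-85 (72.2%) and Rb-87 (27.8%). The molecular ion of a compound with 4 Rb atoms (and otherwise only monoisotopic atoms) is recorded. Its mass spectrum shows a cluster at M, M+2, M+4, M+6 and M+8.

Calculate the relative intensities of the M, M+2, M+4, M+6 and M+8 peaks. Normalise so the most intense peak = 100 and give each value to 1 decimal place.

The 4 Rb atoms are independent, so intensities follow the terms of (0.722 + 0.278)^4.
P(M) = 0.722^4 = 0.271737
P(M+2) = 4 × 0.722^3 × 0.278^1 = 0.418520
P(M+4) = 6 × 0.722^2 × 0.278^2 = 0.241721
P(M+6) = 4 × 0.722^1 × 0.278^3 = 0.062049
P(M+8) = 0.278^4 = 0.005973
The M+2 peak is largest (0.418520); scaling to 100 gives 64.9 : 100.0 : 57.8 : 14.8 : 1.4.

64.9 : 100.0 : 57.8 : 14.8 : 1.4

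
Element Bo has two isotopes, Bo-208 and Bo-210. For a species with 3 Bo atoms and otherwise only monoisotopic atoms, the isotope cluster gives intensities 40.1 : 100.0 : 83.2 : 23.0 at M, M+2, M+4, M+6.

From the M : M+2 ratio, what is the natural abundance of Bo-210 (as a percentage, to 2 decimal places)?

45.39%

Let p = fractional abundance of Bo-208. I(M+2)/I(M) = [C(3,1)·p^2·(1−p)] / p^3 = 3·(1−p)/p = 100.0/40.1 = 2.4938
(1−p)/p = 2.4938/3 = 0.8313  ⇒  p = 1/(1 + 0.8313) = 0.5461
Bo-208: 54.61%, Bo-210: 45.39%.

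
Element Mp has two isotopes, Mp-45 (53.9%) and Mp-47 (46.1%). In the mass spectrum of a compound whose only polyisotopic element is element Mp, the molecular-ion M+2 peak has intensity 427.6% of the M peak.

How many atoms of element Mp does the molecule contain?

With n Mp atoms, P(M+2)/P(M) = C(n,1)·p^(n−1)q / p^n = n·q/p = n · 0.461/0.539.
n = 4.276 × 0.539/0.461 = 5.00 ≈ 5

5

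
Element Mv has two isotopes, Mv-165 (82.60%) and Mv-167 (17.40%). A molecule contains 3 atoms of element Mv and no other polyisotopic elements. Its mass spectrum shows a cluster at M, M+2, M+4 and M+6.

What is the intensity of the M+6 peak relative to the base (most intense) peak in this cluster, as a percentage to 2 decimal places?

0.93%

Binomial terms of (0.8260 + 0.1740)^3: M 0.5636, M+2 0.3561, M+4 0.0750, M+6 0.0053 → M is the base peak.
P(M) = C(3,0) × 0.8260^3 × 0.1740^0 = 1 × 0.56355998 × 1.0000 = 0.563560 (base)
P(M+6) = C(3,3) × 0.8260^0 × 0.1740^3 = 1 × 1.0000 × 0.00526802 = 0.005268
Relative intensity = 0.005268 / 0.563560 × 100 = 0.93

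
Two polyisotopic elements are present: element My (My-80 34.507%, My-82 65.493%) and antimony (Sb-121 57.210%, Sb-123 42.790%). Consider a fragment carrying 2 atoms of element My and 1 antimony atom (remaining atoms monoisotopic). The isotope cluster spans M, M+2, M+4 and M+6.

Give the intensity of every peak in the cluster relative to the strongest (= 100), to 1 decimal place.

Element My pattern (n=2): 0.1190733 : 0.45199339 : 0.4289333
Antimony pattern (n=1): 0.5721 : 0.4279
Convolve the two distributions (both contribute in 2-u steps):
  M: 0.1190733×0.5721 = 0.068122
  M+2: 0.1190733×0.4279 + 0.45199339×0.5721 = 0.309537
  M+4: 0.45199339×0.4279 + 0.4289333×0.5721 = 0.438801
  M+6: 0.4289333×0.4279 = 0.183541
Scale to base peak (0.438801) = 100: 15.5 : 70.5 : 100.0 : 41.8

15.5 : 70.5 : 100.0 : 41.8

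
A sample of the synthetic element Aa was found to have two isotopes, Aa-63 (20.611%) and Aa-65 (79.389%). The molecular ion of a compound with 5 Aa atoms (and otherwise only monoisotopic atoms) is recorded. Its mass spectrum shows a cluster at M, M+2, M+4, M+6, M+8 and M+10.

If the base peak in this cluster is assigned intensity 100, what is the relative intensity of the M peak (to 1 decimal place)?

0.1

Binomial terms of (0.20611 + 0.79389)^5: M 0.0004, M+2 0.0072, M+4 0.0552, M+6 0.2126, M+8 0.4094, M+10 0.3154 → M+8 is the base peak.
P(M+8) = C(5,4) × 0.20611^1 × 0.79389^4 = 5 × 0.20611 × 0.39722935 = 0.409365 (base)
P(M) = C(5,0) × 0.20611^5 × 0.79389^0 = 1 × 0.00037196 × 1.0000 = 0.000372
Relative intensity = 0.000372 / 0.409365 × 100 = 0.1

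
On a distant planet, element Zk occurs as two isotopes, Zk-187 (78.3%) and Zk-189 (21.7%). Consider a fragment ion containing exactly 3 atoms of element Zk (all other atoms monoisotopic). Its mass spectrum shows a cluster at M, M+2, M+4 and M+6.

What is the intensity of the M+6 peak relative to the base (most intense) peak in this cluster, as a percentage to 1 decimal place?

2.1%

(0.783 + 0.217)^3 gives M 0.4800, M+2 0.3991, M+4 0.1106, M+6 0.0102; the largest is M.
P(M) = C(3,0) × 0.783^3 × 0.217^0 = 1 × 0.48004869 × 1.0000 = 0.480049 (base)
P(M+6) = C(3,3) × 0.783^0 × 0.217^3 = 1 × 1.0000 × 0.01021831 = 0.010218
Relative intensity = 0.010218 / 0.480049 × 100 = 2.1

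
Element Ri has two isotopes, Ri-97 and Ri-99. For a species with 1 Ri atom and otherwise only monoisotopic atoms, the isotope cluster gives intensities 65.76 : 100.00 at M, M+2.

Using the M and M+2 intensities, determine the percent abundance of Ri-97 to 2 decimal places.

Let p = fractional abundance of Ri-97. I(M+2)/I(M) = [C(1,1)·p^0·(1−p)] / p^1 = 1·(1−p)/p = 100.00/65.76 = 1.5207
(1−p)/p = 1.5207/1 = 1.5207  ⇒  p = 1/(1 + 1.5207) = 0.3967
Ri-97: 39.67%, Ri-99: 60.33%.

39.67%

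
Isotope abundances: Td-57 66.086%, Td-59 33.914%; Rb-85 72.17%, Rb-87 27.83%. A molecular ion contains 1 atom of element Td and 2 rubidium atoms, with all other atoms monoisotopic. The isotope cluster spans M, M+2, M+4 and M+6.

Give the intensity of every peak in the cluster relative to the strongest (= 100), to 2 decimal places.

Element Td pattern (n=1): 0.66086 : 0.33914
Rubidium pattern (n=2): 0.52085089 : 0.40169822 : 0.07745089
Convolve the two distributions (both contribute in 2-u steps):
  M: 0.66086×0.52085089 = 0.344210
  M+2: 0.66086×0.40169822 + 0.33914×0.52085089 = 0.442108
  M+4: 0.66086×0.07745089 + 0.33914×0.40169822 = 0.187416
  M+6: 0.33914×0.07745089 = 0.026267
Scale to base peak (0.442108) = 100: 77.86 : 100.00 : 42.39 : 5.94

77.86 : 100.00 : 42.39 : 5.94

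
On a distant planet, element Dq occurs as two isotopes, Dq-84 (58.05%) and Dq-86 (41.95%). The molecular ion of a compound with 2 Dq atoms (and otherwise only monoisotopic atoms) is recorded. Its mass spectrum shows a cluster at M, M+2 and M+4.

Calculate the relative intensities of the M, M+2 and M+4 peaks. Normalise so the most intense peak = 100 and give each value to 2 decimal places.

69.19 : 100.00 : 36.13

Each Dq atom is independently Dq-84 (p = 0.5805) or Dq-86 (q = 0.4195); the cluster is the binomial expansion (p + q)^2.
P(M) = 0.5805^2 = 0.336980
P(M+2) = 2 × 0.5805^1 × 0.4195^1 = 0.487040
P(M+4) = 0.4195^2 = 0.175980
The M+2 peak is largest (0.487040); scaling to 100 gives 69.19 : 100.00 : 36.13.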